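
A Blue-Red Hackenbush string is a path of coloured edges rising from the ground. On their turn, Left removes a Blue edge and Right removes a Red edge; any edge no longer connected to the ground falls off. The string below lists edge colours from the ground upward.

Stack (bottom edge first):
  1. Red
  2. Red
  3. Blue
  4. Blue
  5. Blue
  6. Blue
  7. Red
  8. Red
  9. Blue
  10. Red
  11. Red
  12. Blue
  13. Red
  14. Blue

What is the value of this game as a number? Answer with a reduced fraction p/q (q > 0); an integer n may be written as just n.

-4533/4096

v_1 [R]  L=[—]  R=[0]  -> -1
v_2 [RR]  L=[—]  R=[-1 0]  -> -2
v_3 [RRB]  L=[-2]  R=[-1 0]  -> -3/2
v_4 [RRBB]  L=[-2 -3/2]  R=[-1 0]  -> -5/4
v_5 [RRBBB]  L=[-2 -3/2 -5/4]  R=[-1 0]  -> -9/8
v_6 [RRBBBB]  L=[-2 -3/2 -5/4 -9/8]  R=[-1 0]  -> -17/16
v_7 [RRBBBBR]  L=[-2 -3/2 -5/4 -9/8]  R=[-17/16 -1 0]  -> -35/32
v_8 [RRBBBBRR]  L=[-2 -3/2 -5/4 -9/8]  R=[-35/32 -17/16 -1 0]  -> -71/64
v_9 [RRBBBBRRB]  L=[-2 -3/2 -5/4 -9/8 -71/64]  R=[-35/32 -17/16 -1 0]  -> -141/128
v_10 [RRBBBBRRBR]  L=[-2 -3/2 -5/4 -9/8 -71/64]  R=[-141/128 -35/32 -17/16 -1 0]  -> -283/256
v_11 [RRBBBBRRBRR]  L=[-2 -3/2 -5/4 -9/8 -71/64]  R=[-283/256 -141/128 -35/32 -17/16 -1 0]  -> -567/512
v_12 [RRBBBBRRBRRB]  L=[-2 -3/2 -5/4 -9/8 -71/64 -567/512]  R=[-283/256 -141/128 -35/32 -17/16 -1 0]  -> -1133/1024
v_13 [RRBBBBRRBRRBR]  L=[-2 -3/2 -5/4 -9/8 -71/64 -567/512]  R=[-1133/1024 -283/256 -141/128 -35/32 -17/16 -1 0]  -> -2267/2048
v_14 [RRBBBBRRBRRBRB]  L=[-2 -3/2 -5/4 -9/8 -71/64 -567/512 -2267/2048]  R=[-1133/1024 -283/256 -141/128 -35/32 -17/16 -1 0]  -> -4533/4096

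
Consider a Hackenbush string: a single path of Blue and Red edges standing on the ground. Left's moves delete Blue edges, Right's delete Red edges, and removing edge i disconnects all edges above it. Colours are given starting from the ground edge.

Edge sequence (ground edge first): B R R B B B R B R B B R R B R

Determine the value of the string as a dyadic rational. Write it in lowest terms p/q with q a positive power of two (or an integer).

7525/16384

Prefix values for B R R B B B R B R B B R R B R via {L|R} + simplicity:
edge 1 of 15 (B): { 0 | (no moves) } ⇒ 1
edge 2 of 15 (R): { 0 | 1 } ⇒ 1/2
edge 3 of 15 (R): { 0 | 1/2,1 } ⇒ 1/4
edge 4 of 15 (B): { 0,1/4 | 1/2,1 } ⇒ 3/8
edge 5 of 15 (B): { 0,1/4,3/8 | 1/2,1 } ⇒ 7/16
edge 6 of 15 (B): { 0,1/4,3/8,7/16 | 1/2,1 } ⇒ 15/32
edge 7 of 15 (R): { 0,1/4,3/8,7/16 | 15/32,1/2,1 } ⇒ 29/64
edge 8 of 15 (B): { 0,1/4,3/8,7/16,29/64 | 15/32,1/2,1 } ⇒ 59/128
edge 9 of 15 (R): { 0,1/4,3/8,7/16,29/64 | 59/128,15/32,1/2,1 } ⇒ 117/256
edge 10 of 15 (B): { 0,1/4,3/8,7/16,29/64,117/256 | 59/128,15/32,1/2,1 } ⇒ 235/512
edge 11 of 15 (B): { 0,1/4,3/8,7/16,29/64,117/256,235/512 | 59/128,15/32,1/2,1 } ⇒ 471/1024
edge 12 of 15 (R): { 0,1/4,3/8,7/16,29/64,117/256,235/512 | 471/1024,59/128,15/32,1/2,1 } ⇒ 941/2048
edge 13 of 15 (R): { 0,1/4,3/8,7/16,29/64,117/256,235/512 | 941/2048,471/1024,59/128,15/32,1/2,1 } ⇒ 1881/4096
edge 14 of 15 (B): { 0,1/4,3/8,7/16,29/64,117/256,235/512,1881/4096 | 941/2048,471/1024,59/128,15/32,1/2,1 } ⇒ 3763/8192
edge 15 of 15 (R): { 0,1/4,3/8,7/16,29/64,117/256,235/512,1881/4096 | 3763/8192,941/2048,471/1024,59/128,15/32,1/2,1 } ⇒ 7525/16384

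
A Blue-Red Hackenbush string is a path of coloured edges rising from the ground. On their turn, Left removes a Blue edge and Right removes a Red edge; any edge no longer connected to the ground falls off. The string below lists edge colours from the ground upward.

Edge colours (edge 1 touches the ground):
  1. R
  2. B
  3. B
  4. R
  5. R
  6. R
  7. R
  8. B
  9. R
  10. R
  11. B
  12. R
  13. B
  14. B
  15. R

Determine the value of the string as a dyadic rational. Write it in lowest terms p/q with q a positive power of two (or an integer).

Recurse on prefixes of the 15-edge string R B B R R R R B R R B R B B R:
G_1 [R]  L=[]  R=[0]  => -1
G_2 [RB]  L=[-1]  R=[0]  => -1/2
G_3 [RBB]  L=[-1,-1/2]  R=[0]  => -1/4
G_4 [RBBR]  L=[-1,-1/2]  R=[-1/4,0]  => -3/8
G_5 [RBBRR]  L=[-1,-1/2]  R=[-3/8,-1/4,0]  => -7/16
G_6 [RBBRRR]  L=[-1,-1/2]  R=[-7/16,-3/8,-1/4,0]  => -15/32
G_7 [RBBRRRR]  L=[-1,-1/2]  R=[-15/32,-7/16,-3/8,-1/4,0]  => -31/64
G_8 [RBBRRRRB]  L=[-1,-1/2,-31/64]  R=[-15/32,-7/16,-3/8,-1/4,0]  => -61/128
G_9 [RBBRRRRBR]  L=[-1,-1/2,-31/64]  R=[-61/128,-15/32,-7/16,-3/8,-1/4,0]  => -123/256
G_10 [RBBRRRRBRR]  L=[-1,-1/2,-31/64]  R=[-123/256,-61/128,-15/32,-7/16,-3/8,-1/4,0]  => -247/512
G_11 [RBBRRRRBRRB]  L=[-1,-1/2,-31/64,-247/512]  R=[-123/256,-61/128,-15/32,-7/16,-3/8,-1/4,0]  => -493/1024
G_12 [RBBRRRRBRRBR]  L=[-1,-1/2,-31/64,-247/512]  R=[-493/1024,-123/256,-61/128,-15/32,-7/16,-3/8,-1/4,0]  => -987/2048
G_13 [RBBRRRRBRRBRB]  L=[-1,-1/2,-31/64,-247/512,-987/2048]  R=[-493/1024,-123/256,-61/128,-15/32,-7/16,-3/8,-1/4,0]  => -1973/4096
G_14 [RBBRRRRBRRBRBB]  L=[-1,-1/2,-31/64,-247/512,-987/2048,-1973/4096]  R=[-493/1024,-123/256,-61/128,-15/32,-7/16,-3/8,-1/4,0]  => -3945/8192
G_15 [RBBRRRRBRRBRBBR]  L=[-1,-1/2,-31/64,-247/512,-987/2048,-1973/4096]  R=[-3945/8192,-493/1024,-123/256,-61/128,-15/32,-7/16,-3/8,-1/4,0]  => -7891/16384

-7891/16384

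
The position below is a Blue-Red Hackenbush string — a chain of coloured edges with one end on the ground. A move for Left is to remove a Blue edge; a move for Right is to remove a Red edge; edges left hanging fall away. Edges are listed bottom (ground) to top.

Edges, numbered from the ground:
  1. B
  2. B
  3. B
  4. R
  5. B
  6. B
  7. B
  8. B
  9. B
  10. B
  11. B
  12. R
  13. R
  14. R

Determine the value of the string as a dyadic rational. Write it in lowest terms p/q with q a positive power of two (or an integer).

6129/2048

step 1: add B to get B; options L={ 0 } R={ none } gives 1
step 2: add B to get BB; options L={ 0; 1 } R={ none } gives 2
step 3: add B to get BBB; options L={ 0; 1; 2 } R={ none } gives 3
step 4: add R to get BBBR; options L={ 0; 1; 2 } R={ 3 } gives 5/2
step 5: add B to get BBBRB; options L={ 0; 1; 2; 5/2 } R={ 3 } gives 11/4
step 6: add B to get BBBRBB; options L={ 0; 1; 2; 5/2; 11/4 } R={ 3 } gives 23/8
step 7: add B to get BBBRBBB; options L={ 0; 1; 2; 5/2; 11/4; 23/8 } R={ 3 } gives 47/16
step 8: add B to get BBBRBBBB; options L={ 0; 1; 2; 5/2; 11/4; 23/8; 47/16 } R={ 3 } gives 95/32
step 9: add B to get BBBRBBBBB; options L={ 0; 1; 2; 5/2; 11/4; 23/8; 47/16; 95/32 } R={ 3 } gives 191/64
step 10: add B to get BBBRBBBBBB; options L={ 0; 1; 2; 5/2; 11/4; 23/8; 47/16; 95/32; 191/64 } R={ 3 } gives 383/128
step 11: add B to get BBBRBBBBBBB; options L={ 0; 1; 2; 5/2; 11/4; 23/8; 47/16; 95/32; 191/64; 383/128 } R={ 3 } gives 767/256
step 12: add R to get BBBRBBBBBBBR; options L={ 0; 1; 2; 5/2; 11/4; 23/8; 47/16; 95/32; 191/64; 383/128 } R={ 767/256; 3 } gives 1533/512
step 13: add R to get BBBRBBBBBBBRR; options L={ 0; 1; 2; 5/2; 11/4; 23/8; 47/16; 95/32; 191/64; 383/128 } R={ 1533/512; 767/256; 3 } gives 3065/1024
step 14: add R to get BBBRBBBBBBBRRR; options L={ 0; 1; 2; 5/2; 11/4; 23/8; 47/16; 95/32; 191/64; 383/128 } R={ 3065/1024; 1533/512; 767/256; 3 } gives 6129/2048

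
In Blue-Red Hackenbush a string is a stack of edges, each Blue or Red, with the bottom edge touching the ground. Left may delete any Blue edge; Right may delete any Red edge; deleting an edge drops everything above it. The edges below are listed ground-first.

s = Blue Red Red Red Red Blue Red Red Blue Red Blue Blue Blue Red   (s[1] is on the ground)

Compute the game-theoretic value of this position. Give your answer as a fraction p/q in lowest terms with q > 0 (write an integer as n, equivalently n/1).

605/8192

Build val(s[:k]) for k = 1..14, string s = Blue Red Red Red Red Blue Red Red Blue Red Blue Blue Blue Red.
step 1: add Blue to get B; options L={ 0 } R={ ∅ } → 1
step 2: add Red to get BR; options L={ 0 } R={ 1 } → 1/2
step 3: add Red to get BRR; options L={ 0 } R={ 1/2,1 } → 1/4
step 4: add Red to get BRRR; options L={ 0 } R={ 1/4,1/2,1 } → 1/8
step 5: add Red to get BRRRR; options L={ 0 } R={ 1/8,1/4,1/2,1 } → 1/16
step 6: add Blue to get BRRRRB; options L={ 0,1/16 } R={ 1/8,1/4,1/2,1 } → 3/32
step 7: add Red to get BRRRRBR; options L={ 0,1/16 } R={ 3/32,1/8,1/4,1/2,1 } → 5/64
step 8: add Red to get BRRRRBRR; options L={ 0,1/16 } R={ 5/64,3/32,1/8,1/4,1/2,1 } → 9/128
step 9: add Blue to get BRRRRBRRB; options L={ 0,1/16,9/128 } R={ 5/64,3/32,1/8,1/4,1/2,1 } → 19/256
step 10: add Red to get BRRRRBRRBR; options L={ 0,1/16,9/128 } R={ 19/256,5/64,3/32,1/8,1/4,1/2,1 } → 37/512
step 11: add Blue to get BRRRRBRRBRB; options L={ 0,1/16,9/128,37/512 } R={ 19/256,5/64,3/32,1/8,1/4,1/2,1 } → 75/1024
step 12: add Blue to get BRRRRBRRBRBB; options L={ 0,1/16,9/128,37/512,75/1024 } R={ 19/256,5/64,3/32,1/8,1/4,1/2,1 } → 151/2048
step 13: add Blue to get BRRRRBRRBRBBB; options L={ 0,1/16,9/128,37/512,75/1024,151/2048 } R={ 19/256,5/64,3/32,1/8,1/4,1/2,1 } → 303/4096
step 14: add Red to get BRRRRBRRBRBBBR; options L={ 0,1/16,9/128,37/512,75/1024,151/2048 } R={ 303/4096,19/256,5/64,3/32,1/8,1/4,1/2,1 } → 605/8192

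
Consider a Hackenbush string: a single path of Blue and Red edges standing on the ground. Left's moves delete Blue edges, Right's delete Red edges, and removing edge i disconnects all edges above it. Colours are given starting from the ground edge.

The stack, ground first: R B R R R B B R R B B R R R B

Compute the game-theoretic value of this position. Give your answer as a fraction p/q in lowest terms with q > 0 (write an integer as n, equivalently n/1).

-14749/16384

Prefix values for R B R R R B B R R B B R R R B via {L|R} + simplicity:
1 of 15 · R · max L −∞ · min R 0 → -1
2 of 15 · RB · max L -1 · min R 0 → -1/2
3 of 15 · RBR · max L -1 · min R -1/2 → -3/4
4 of 15 · RBRR · max L -1 · min R -3/4 → -7/8
5 of 15 · RBRRR · max L -1 · min R -7/8 → -15/16
6 of 15 · RBRRRB · max L -15/16 · min R -7/8 → -29/32
7 of 15 · RBRRRBB · max L -29/32 · min R -7/8 → -57/64
8 of 15 · RBRRRBBR · max L -29/32 · min R -57/64 → -115/128
9 of 15 · RBRRRBBRR · max L -29/32 · min R -115/128 → -231/256
10 of 15 · RBRRRBBRRB · max L -231/256 · min R -115/128 → -461/512
11 of 15 · RBRRRBBRRBB · max L -461/512 · min R -115/128 → -921/1024
12 of 15 · RBRRRBBRRBBR · max L -461/512 · min R -921/1024 → -1843/2048
13 of 15 · RBRRRBBRRBBRR · max L -461/512 · min R -1843/2048 → -3687/4096
14 of 15 · RBRRRBBRRBBRRR · max L -461/512 · min R -3687/4096 → -7375/8192
15 of 15 · RBRRRBBRRBBRRRB · max L -7375/8192 · min R -3687/4096 → -14749/16384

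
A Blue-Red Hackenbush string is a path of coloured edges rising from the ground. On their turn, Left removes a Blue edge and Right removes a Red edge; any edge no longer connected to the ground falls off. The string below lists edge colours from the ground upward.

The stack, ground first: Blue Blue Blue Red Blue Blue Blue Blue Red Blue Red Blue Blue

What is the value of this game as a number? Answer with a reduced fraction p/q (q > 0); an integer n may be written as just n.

Prefix values for Blue Blue Blue Red Blue Blue Blue Blue Red Blue Red Blue Blue via {L|R} + simplicity:
1 of 13 · B · max L 0 · min R +∞ ⇒ 1
2 of 13 · BB · max L 1 · min R +∞ ⇒ 2
3 of 13 · BBB · max L 2 · min R +∞ ⇒ 3
4 of 13 · BBBR · max L 2 · min R 3 ⇒ 5/2
5 of 13 · BBBRB · max L 5/2 · min R 3 ⇒ 11/4
6 of 13 · BBBRBB · max L 11/4 · min R 3 ⇒ 23/8
7 of 13 · BBBRBBB · max L 23/8 · min R 3 ⇒ 47/16
8 of 13 · BBBRBBBB · max L 47/16 · min R 3 ⇒ 95/32
9 of 13 · BBBRBBBBR · max L 47/16 · min R 95/32 ⇒ 189/64
10 of 13 · BBBRBBBBRB · max L 189/64 · min R 95/32 ⇒ 379/128
11 of 13 · BBBRBBBBRBR · max L 189/64 · min R 379/128 ⇒ 757/256
12 of 13 · BBBRBBBBRBRB · max L 757/256 · min R 379/128 ⇒ 1515/512
13 of 13 · BBBRBBBBRBRBB · max L 1515/512 · min R 379/128 ⇒ 3031/1024

3031/1024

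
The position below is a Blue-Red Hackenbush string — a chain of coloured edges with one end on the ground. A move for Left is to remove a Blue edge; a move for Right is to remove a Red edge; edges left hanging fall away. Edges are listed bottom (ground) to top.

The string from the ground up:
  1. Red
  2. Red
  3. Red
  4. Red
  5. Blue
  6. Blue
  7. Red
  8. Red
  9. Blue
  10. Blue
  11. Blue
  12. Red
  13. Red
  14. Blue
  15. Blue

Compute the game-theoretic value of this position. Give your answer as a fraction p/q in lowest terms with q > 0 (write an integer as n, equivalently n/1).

step 1: add Red to get R; options L={ ∅ } R={ 0 } => -1
step 2: add Red to get RR; options L={ ∅ } R={ -1; 0 } => -2
step 3: add Red to get RRR; options L={ ∅ } R={ -2; -1; 0 } => -3
step 4: add Red to get RRRR; options L={ ∅ } R={ -3; -2; -1; 0 } => -4
step 5: add Blue to get RRRRB; options L={ -4 } R={ -3; -2; -1; 0 } => -7/2
step 6: add Blue to get RRRRBB; options L={ -4; -7/2 } R={ -3; -2; -1; 0 } => -13/4
step 7: add Red to get RRRRBBR; options L={ -4; -7/2 } R={ -13/4; -3; -2; -1; 0 } => -27/8
step 8: add Red to get RRRRBBRR; options L={ -4; -7/2 } R={ -27/8; -13/4; -3; -2; -1; 0 } => -55/16
step 9: add Blue to get RRRRBBRRB; options L={ -4; -7/2; -55/16 } R={ -27/8; -13/4; -3; -2; -1; 0 } => -109/32
step 10: add Blue to get RRRRBBRRBB; options L={ -4; -7/2; -55/16; -109/32 } R={ -27/8; -13/4; -3; -2; -1; 0 } => -217/64
step 11: add Blue to get RRRRBBRRBBB; options L={ -4; -7/2; -55/16; -109/32; -217/64 } R={ -27/8; -13/4; -3; -2; -1; 0 } => -433/128
step 12: add Red to get RRRRBBRRBBBR; options L={ -4; -7/2; -55/16; -109/32; -217/64 } R={ -433/128; -27/8; -13/4; -3; -2; -1; 0 } => -867/256
step 13: add Red to get RRRRBBRRBBBRR; options L={ -4; -7/2; -55/16; -109/32; -217/64 } R={ -867/256; -433/128; -27/8; -13/4; -3; -2; -1; 0 } => -1735/512
step 14: add Blue to get RRRRBBRRBBBRRB; options L={ -4; -7/2; -55/16; -109/32; -217/64; -1735/512 } R={ -867/256; -433/128; -27/8; -13/4; -3; -2; -1; 0 } => -3469/1024
step 15: add Blue to get RRRRBBRRBBBRRBB; options L={ -4; -7/2; -55/16; -109/32; -217/64; -1735/512; -3469/1024 } R={ -867/256; -433/128; -27/8; -13/4; -3; -2; -1; 0 } => -6937/2048

-6937/2048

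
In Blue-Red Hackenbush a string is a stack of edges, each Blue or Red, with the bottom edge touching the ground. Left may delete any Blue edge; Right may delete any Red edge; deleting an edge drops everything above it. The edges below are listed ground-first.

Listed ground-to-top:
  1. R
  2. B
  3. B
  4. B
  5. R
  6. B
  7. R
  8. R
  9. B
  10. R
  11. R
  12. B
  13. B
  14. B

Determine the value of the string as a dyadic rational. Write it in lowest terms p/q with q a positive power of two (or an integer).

g_1 [R]  L=[·]  R=[0]  -> -1
g_2 [RB]  L=[-1]  R=[0]  -> -1/2
g_3 [RBB]  L=[-1 -1/2]  R=[0]  -> -1/4
g_4 [RBBB]  L=[-1 -1/2 -1/4]  R=[0]  -> -1/8
g_5 [RBBBR]  L=[-1 -1/2 -1/4]  R=[-1/8 0]  -> -3/16
g_6 [RBBBRB]  L=[-1 -1/2 -1/4 -3/16]  R=[-1/8 0]  -> -5/32
g_7 [RBBBRBR]  L=[-1 -1/2 -1/4 -3/16]  R=[-5/32 -1/8 0]  -> -11/64
g_8 [RBBBRBRR]  L=[-1 -1/2 -1/4 -3/16]  R=[-11/64 -5/32 -1/8 0]  -> -23/128
g_9 [RBBBRBRRB]  L=[-1 -1/2 -1/4 -3/16 -23/128]  R=[-11/64 -5/32 -1/8 0]  -> -45/256
g_10 [RBBBRBRRBR]  L=[-1 -1/2 -1/4 -3/16 -23/128]  R=[-45/256 -11/64 -5/32 -1/8 0]  -> -91/512
g_11 [RBBBRBRRBRR]  L=[-1 -1/2 -1/4 -3/16 -23/128]  R=[-91/512 -45/256 -11/64 -5/32 -1/8 0]  -> -183/1024
g_12 [RBBBRBRRBRRB]  L=[-1 -1/2 -1/4 -3/16 -23/128 -183/1024]  R=[-91/512 -45/256 -11/64 -5/32 -1/8 0]  -> -365/2048
g_13 [RBBBRBRRBRRBB]  L=[-1 -1/2 -1/4 -3/16 -23/128 -183/1024 -365/2048]  R=[-91/512 -45/256 -11/64 -5/32 -1/8 0]  -> -729/4096
g_14 [RBBBRBRRBRRBBB]  L=[-1 -1/2 -1/4 -3/16 -23/128 -183/1024 -365/2048 -729/4096]  R=[-91/512 -45/256 -11/64 -5/32 -1/8 0]  -> -1457/8192

-1457/8192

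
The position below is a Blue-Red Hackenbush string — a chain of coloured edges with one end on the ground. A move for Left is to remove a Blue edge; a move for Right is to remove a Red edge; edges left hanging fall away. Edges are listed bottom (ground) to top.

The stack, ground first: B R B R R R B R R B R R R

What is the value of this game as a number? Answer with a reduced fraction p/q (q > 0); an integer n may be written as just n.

1 of 13 · B · max L 0 · min R +∞ = 1
2 of 13 · BR · max L 0 · min R 1 = 1/2
3 of 13 · BRB · max L 1/2 · min R 1 = 3/4
4 of 13 · BRBR · max L 1/2 · min R 3/4 = 5/8
5 of 13 · BRBRR · max L 1/2 · min R 5/8 = 9/16
6 of 13 · BRBRRR · max L 1/2 · min R 9/16 = 17/32
7 of 13 · BRBRRRB · max L 17/32 · min R 9/16 = 35/64
8 of 13 · BRBRRRBR · max L 17/32 · min R 35/64 = 69/128
9 of 13 · BRBRRRBRR · max L 17/32 · min R 69/128 = 137/256
10 of 13 · BRBRRRBRRB · max L 137/256 · min R 69/128 = 275/512
11 of 13 · BRBRRRBRRBR · max L 137/256 · min R 275/512 = 549/1024
12 of 13 · BRBRRRBRRBRR · max L 137/256 · min R 549/1024 = 1097/2048
13 of 13 · BRBRRRBRRBRRR · max L 137/256 · min R 1097/2048 = 2193/4096

2193/4096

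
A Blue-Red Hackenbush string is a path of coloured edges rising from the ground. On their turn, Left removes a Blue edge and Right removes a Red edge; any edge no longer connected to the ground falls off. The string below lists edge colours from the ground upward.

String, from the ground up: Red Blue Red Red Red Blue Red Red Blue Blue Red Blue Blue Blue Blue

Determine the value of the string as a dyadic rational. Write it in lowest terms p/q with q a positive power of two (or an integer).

Prefix values for Red Blue Red Red Red Blue Red Red Blue Blue Red Blue Blue Blue Blue via {L|R} + simplicity:
val_1 [R]  L=[none]  R=[0]  => -1
val_2 [RB]  L=[-1]  R=[0]  => -1/2
val_3 [RBR]  L=[-1]  R=[-1/2 0]  => -3/4
val_4 [RBRR]  L=[-1]  R=[-3/4 -1/2 0]  => -7/8
val_5 [RBRRR]  L=[-1]  R=[-7/8 -3/4 -1/2 0]  => -15/16
val_6 [RBRRRB]  L=[-1 -15/16]  R=[-7/8 -3/4 -1/2 0]  => -29/32
val_7 [RBRRRBR]  L=[-1 -15/16]  R=[-29/32 -7/8 -3/4 -1/2 0]  => -59/64
val_8 [RBRRRBRR]  L=[-1 -15/16]  R=[-59/64 -29/32 -7/8 -3/4 -1/2 0]  => -119/128
val_9 [RBRRRBRRB]  L=[-1 -15/16 -119/128]  R=[-59/64 -29/32 -7/8 -3/4 -1/2 0]  => -237/256
val_10 [RBRRRBRRBB]  L=[-1 -15/16 -119/128 -237/256]  R=[-59/64 -29/32 -7/8 -3/4 -1/2 0]  => -473/512
val_11 [RBRRRBRRBBR]  L=[-1 -15/16 -119/128 -237/256]  R=[-473/512 -59/64 -29/32 -7/8 -3/4 -1/2 0]  => -947/1024
val_12 [RBRRRBRRBBRB]  L=[-1 -15/16 -119/128 -237/256 -947/1024]  R=[-473/512 -59/64 -29/32 -7/8 -3/4 -1/2 0]  => -1893/2048
val_13 [RBRRRBRRBBRBB]  L=[-1 -15/16 -119/128 -237/256 -947/1024 -1893/2048]  R=[-473/512 -59/64 -29/32 -7/8 -3/4 -1/2 0]  => -3785/4096
val_14 [RBRRRBRRBBRBBB]  L=[-1 -15/16 -119/128 -237/256 -947/1024 -1893/2048 -3785/4096]  R=[-473/512 -59/64 -29/32 -7/8 -3/4 -1/2 0]  => -7569/8192
val_15 [RBRRRBRRBBRBBBB]  L=[-1 -15/16 -119/128 -237/256 -947/1024 -1893/2048 -3785/4096 -7569/8192]  R=[-473/512 -59/64 -29/32 -7/8 -3/4 -1/2 0]  => -15137/16384

-15137/16384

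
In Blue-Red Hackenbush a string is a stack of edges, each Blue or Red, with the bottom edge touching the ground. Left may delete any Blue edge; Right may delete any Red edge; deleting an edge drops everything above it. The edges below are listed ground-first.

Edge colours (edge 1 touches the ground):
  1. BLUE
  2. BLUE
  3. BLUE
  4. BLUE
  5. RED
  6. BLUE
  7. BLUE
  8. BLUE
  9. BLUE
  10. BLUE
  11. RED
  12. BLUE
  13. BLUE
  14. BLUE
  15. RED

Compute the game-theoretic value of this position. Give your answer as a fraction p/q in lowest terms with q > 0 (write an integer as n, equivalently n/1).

B: Left { 0 }, Right { — } so simplest 1
BB: Left { 0 1 }, Right { — } so simplest 2
BBB: Left { 0 1 2 }, Right { — } so simplest 3
BBBB: Left { 0 1 2 3 }, Right { — } so simplest 4
BBBBR: Left { 0 1 2 3 }, Right { 4 } so simplest 7/2
BBBBRB: Left { 0 1 2 3 7/2 }, Right { 4 } so simplest 15/4
BBBBRBB: Left { 0 1 2 3 7/2 15/4 }, Right { 4 } so simplest 31/8
BBBBRBBB: Left { 0 1 2 3 7/2 15/4 31/8 }, Right { 4 } so simplest 63/16
BBBBRBBBB: Left { 0 1 2 3 7/2 15/4 31/8 63/16 }, Right { 4 } so simplest 127/32
BBBBRBBBBB: Left { 0 1 2 3 7/2 15/4 31/8 63/16 127/32 }, Right { 4 } so simplest 255/64
BBBBRBBBBBR: Left { 0 1 2 3 7/2 15/4 31/8 63/16 127/32 }, Right { 255/64 4 } so simplest 509/128
BBBBRBBBBBRB: Left { 0 1 2 3 7/2 15/4 31/8 63/16 127/32 509/128 }, Right { 255/64 4 } so simplest 1019/256
BBBBRBBBBBRBB: Left { 0 1 2 3 7/2 15/4 31/8 63/16 127/32 509/128 1019/256 }, Right { 255/64 4 } so simplest 2039/512
BBBBRBBBBBRBBB: Left { 0 1 2 3 7/2 15/4 31/8 63/16 127/32 509/128 1019/256 2039/512 }, Right { 255/64 4 } so simplest 4079/1024
BBBBRBBBBBRBBBR: Left { 0 1 2 3 7/2 15/4 31/8 63/16 127/32 509/128 1019/256 2039/512 }, Right { 4079/1024 255/64 4 } so simplest 8157/2048

8157/2048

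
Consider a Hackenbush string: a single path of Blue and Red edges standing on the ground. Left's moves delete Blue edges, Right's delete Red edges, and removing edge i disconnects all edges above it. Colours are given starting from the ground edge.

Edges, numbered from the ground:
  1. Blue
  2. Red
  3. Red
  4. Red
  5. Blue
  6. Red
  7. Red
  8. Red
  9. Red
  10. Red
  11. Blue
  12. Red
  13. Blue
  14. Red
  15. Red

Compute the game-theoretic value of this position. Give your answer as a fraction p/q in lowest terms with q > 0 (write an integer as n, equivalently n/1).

B: Left { 0 }, Right { none } -> simplest 1
BR: Left { 0 }, Right { 1 } -> simplest 1/2
BRR: Left { 0 }, Right { 1/2,1 } -> simplest 1/4
BRRR: Left { 0 }, Right { 1/4,1/2,1 } -> simplest 1/8
BRRRB: Left { 0,1/8 }, Right { 1/4,1/2,1 } -> simplest 3/16
BRRRBR: Left { 0,1/8 }, Right { 3/16,1/4,1/2,1 } -> simplest 5/32
BRRRBRR: Left { 0,1/8 }, Right { 5/32,3/16,1/4,1/2,1 } -> simplest 9/64
BRRRBRRR: Left { 0,1/8 }, Right { 9/64,5/32,3/16,1/4,1/2,1 } -> simplest 17/128
BRRRBRRRR: Left { 0,1/8 }, Right { 17/128,9/64,5/32,3/16,1/4,1/2,1 } -> simplest 33/256
BRRRBRRRRR: Left { 0,1/8 }, Right { 33/256,17/128,9/64,5/32,3/16,1/4,1/2,1 } -> simplest 65/512
BRRRBRRRRRB: Left { 0,1/8,65/512 }, Right { 33/256,17/128,9/64,5/32,3/16,1/4,1/2,1 } -> simplest 131/1024
BRRRBRRRRRBR: Left { 0,1/8,65/512 }, Right { 131/1024,33/256,17/128,9/64,5/32,3/16,1/4,1/2,1 } -> simplest 261/2048
BRRRBRRRRRBRB: Left { 0,1/8,65/512,261/2048 }, Right { 131/1024,33/256,17/128,9/64,5/32,3/16,1/4,1/2,1 } -> simplest 523/4096
BRRRBRRRRRBRBR: Left { 0,1/8,65/512,261/2048 }, Right { 523/4096,131/1024,33/256,17/128,9/64,5/32,3/16,1/4,1/2,1 } -> simplest 1045/8192
BRRRBRRRRRBRBRR: Left { 0,1/8,65/512,261/2048 }, Right { 1045/8192,523/4096,131/1024,33/256,17/128,9/64,5/32,3/16,1/4,1/2,1 } -> simplest 2089/16384

2089/16384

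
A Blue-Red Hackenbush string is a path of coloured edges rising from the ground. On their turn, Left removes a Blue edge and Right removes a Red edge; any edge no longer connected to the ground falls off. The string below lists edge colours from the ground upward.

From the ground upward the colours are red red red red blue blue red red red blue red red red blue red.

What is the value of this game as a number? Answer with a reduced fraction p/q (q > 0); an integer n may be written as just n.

-7099/2048

1 of 15 · r · max L −∞ · min R 0 = -1
2 of 15 · rr · max L −∞ · min R -1 = -2
3 of 15 · rrr · max L −∞ · min R -2 = -3
4 of 15 · rrrr · max L −∞ · min R -3 = -4
5 of 15 · rrrrb · max L -4 · min R -3 = -7/2
6 of 15 · rrrrbb · max L -7/2 · min R -3 = -13/4
7 of 15 · rrrrbbr · max L -7/2 · min R -13/4 = -27/8
8 of 15 · rrrrbbrr · max L -7/2 · min R -27/8 = -55/16
9 of 15 · rrrrbbrrr · max L -7/2 · min R -55/16 = -111/32
10 of 15 · rrrrbbrrrb · max L -111/32 · min R -55/16 = -221/64
11 of 15 · rrrrbbrrrbr · max L -111/32 · min R -221/64 = -443/128
12 of 15 · rrrrbbrrrbrr · max L -111/32 · min R -443/128 = -887/256
13 of 15 · rrrrbbrrrbrrr · max L -111/32 · min R -887/256 = -1775/512
14 of 15 · rrrrbbrrrbrrrb · max L -1775/512 · min R -887/256 = -3549/1024
15 of 15 · rrrrbbrrrbrrrbr · max L -1775/512 · min R -3549/1024 = -7099/2048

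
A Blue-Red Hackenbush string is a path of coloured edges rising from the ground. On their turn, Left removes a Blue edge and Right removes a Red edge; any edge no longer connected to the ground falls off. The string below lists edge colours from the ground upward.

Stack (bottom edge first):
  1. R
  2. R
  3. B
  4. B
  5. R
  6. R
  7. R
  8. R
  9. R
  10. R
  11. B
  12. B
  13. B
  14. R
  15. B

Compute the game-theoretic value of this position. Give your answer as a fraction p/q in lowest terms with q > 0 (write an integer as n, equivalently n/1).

-12229/8192

Recurse on prefixes of the 15-edge string R R B B R R R R R R B B B R B:
R: Left { none }, Right { 0 } — simplest -1
RR: Left { none }, Right { -1, 0 } — simplest -2
RRB: Left { -2 }, Right { -1, 0 } — simplest -3/2
RRBB: Left { -2, -3/2 }, Right { -1, 0 } — simplest -5/4
RRBBR: Left { -2, -3/2 }, Right { -5/4, -1, 0 } — simplest -11/8
RRBBRR: Left { -2, -3/2 }, Right { -11/8, -5/4, -1, 0 } — simplest -23/16
RRBBRRR: Left { -2, -3/2 }, Right { -23/16, -11/8, -5/4, -1, 0 } — simplest -47/32
RRBBRRRR: Left { -2, -3/2 }, Right { -47/32, -23/16, -11/8, -5/4, -1, 0 } — simplest -95/64
RRBBRRRRR: Left { -2, -3/2 }, Right { -95/64, -47/32, -23/16, -11/8, -5/4, -1, 0 } — simplest -191/128
RRBBRRRRRR: Left { -2, -3/2 }, Right { -191/128, -95/64, -47/32, -23/16, -11/8, -5/4, -1, 0 } — simplest -383/256
RRBBRRRRRRB: Left { -2, -3/2, -383/256 }, Right { -191/128, -95/64, -47/32, -23/16, -11/8, -5/4, -1, 0 } — simplest -765/512
RRBBRRRRRRBB: Left { -2, -3/2, -383/256, -765/512 }, Right { -191/128, -95/64, -47/32, -23/16, -11/8, -5/4, -1, 0 } — simplest -1529/1024
RRBBRRRRRRBBB: Left { -2, -3/2, -383/256, -765/512, -1529/1024 }, Right { -191/128, -95/64, -47/32, -23/16, -11/8, -5/4, -1, 0 } — simplest -3057/2048
RRBBRRRRRRBBBR: Left { -2, -3/2, -383/256, -765/512, -1529/1024 }, Right { -3057/2048, -191/128, -95/64, -47/32, -23/16, -11/8, -5/4, -1, 0 } — simplest -6115/4096
RRBBRRRRRRBBBRB: Left { -2, -3/2, -383/256, -765/512, -1529/1024, -6115/4096 }, Right { -3057/2048, -191/128, -95/64, -47/32, -23/16, -11/8, -5/4, -1, 0 } — simplest -12229/8192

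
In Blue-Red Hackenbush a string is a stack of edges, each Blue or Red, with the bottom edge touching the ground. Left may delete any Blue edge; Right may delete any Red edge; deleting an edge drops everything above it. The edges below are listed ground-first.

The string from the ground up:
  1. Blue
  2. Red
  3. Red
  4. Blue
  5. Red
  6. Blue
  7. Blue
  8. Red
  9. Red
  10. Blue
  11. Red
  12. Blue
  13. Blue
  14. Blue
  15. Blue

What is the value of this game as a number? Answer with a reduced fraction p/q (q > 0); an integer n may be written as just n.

step 1: add Blue to get B; options L={ 0 } R={ ∅ } → 1
step 2: add Red to get BR; options L={ 0 } R={ 1 } → 1/2
step 3: add Red to get BRR; options L={ 0 } R={ 1/2,1 } → 1/4
step 4: add Blue to get BRRB; options L={ 0,1/4 } R={ 1/2,1 } → 3/8
step 5: add Red to get BRRBR; options L={ 0,1/4 } R={ 3/8,1/2,1 } → 5/16
step 6: add Blue to get BRRBRB; options L={ 0,1/4,5/16 } R={ 3/8,1/2,1 } → 11/32
step 7: add Blue to get BRRBRBB; options L={ 0,1/4,5/16,11/32 } R={ 3/8,1/2,1 } → 23/64
step 8: add Red to get BRRBRBBR; options L={ 0,1/4,5/16,11/32 } R={ 23/64,3/8,1/2,1 } → 45/128
step 9: add Red to get BRRBRBBRR; options L={ 0,1/4,5/16,11/32 } R={ 45/128,23/64,3/8,1/2,1 } → 89/256
step 10: add Blue to get BRRBRBBRRB; options L={ 0,1/4,5/16,11/32,89/256 } R={ 45/128,23/64,3/8,1/2,1 } → 179/512
step 11: add Red to get BRRBRBBRRBR; options L={ 0,1/4,5/16,11/32,89/256 } R={ 179/512,45/128,23/64,3/8,1/2,1 } → 357/1024
step 12: add Blue to get BRRBRBBRRBRB; options L={ 0,1/4,5/16,11/32,89/256,357/1024 } R={ 179/512,45/128,23/64,3/8,1/2,1 } → 715/2048
step 13: add Blue to get BRRBRBBRRBRBB; options L={ 0,1/4,5/16,11/32,89/256,357/1024,715/2048 } R={ 179/512,45/128,23/64,3/8,1/2,1 } → 1431/4096
step 14: add Blue to get BRRBRBBRRBRBBB; options L={ 0,1/4,5/16,11/32,89/256,357/1024,715/2048,1431/4096 } R={ 179/512,45/128,23/64,3/8,1/2,1 } → 2863/8192
step 15: add Blue to get BRRBRBBRRBRBBBB; options L={ 0,1/4,5/16,11/32,89/256,357/1024,715/2048,1431/4096,2863/8192 } R={ 179/512,45/128,23/64,3/8,1/2,1 } → 5727/16384

5727/16384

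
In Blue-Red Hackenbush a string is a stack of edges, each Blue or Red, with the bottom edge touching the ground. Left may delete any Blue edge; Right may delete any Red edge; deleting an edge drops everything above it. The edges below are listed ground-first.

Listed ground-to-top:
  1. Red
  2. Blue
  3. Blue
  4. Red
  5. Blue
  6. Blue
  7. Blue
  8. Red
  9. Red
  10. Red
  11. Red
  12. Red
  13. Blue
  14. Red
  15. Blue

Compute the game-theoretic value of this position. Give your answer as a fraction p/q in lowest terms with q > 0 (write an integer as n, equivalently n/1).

-4597/16384

Recurse on prefixes of the 15-edge string Red Blue Blue Red Blue Blue Blue Red Red Red Red Red Blue Red Blue:
R: Left { (no moves) }, Right { 0 } => simplest -1
RB: Left { -1 }, Right { 0 } => simplest -1/2
RBB: Left { -1 -1/2 }, Right { 0 } => simplest -1/4
RBBR: Left { -1 -1/2 }, Right { -1/4 0 } => simplest -3/8
RBBRB: Left { -1 -1/2 -3/8 }, Right { -1/4 0 } => simplest -5/16
RBBRBB: Left { -1 -1/2 -3/8 -5/16 }, Right { -1/4 0 } => simplest -9/32
RBBRBBB: Left { -1 -1/2 -3/8 -5/16 -9/32 }, Right { -1/4 0 } => simplest -17/64
RBBRBBBR: Left { -1 -1/2 -3/8 -5/16 -9/32 }, Right { -17/64 -1/4 0 } => simplest -35/128
RBBRBBBRR: Left { -1 -1/2 -3/8 -5/16 -9/32 }, Right { -35/128 -17/64 -1/4 0 } => simplest -71/256
RBBRBBBRRR: Left { -1 -1/2 -3/8 -5/16 -9/32 }, Right { -71/256 -35/128 -17/64 -1/4 0 } => simplest -143/512
RBBRBBBRRRR: Left { -1 -1/2 -3/8 -5/16 -9/32 }, Right { -143/512 -71/256 -35/128 -17/64 -1/4 0 } => simplest -287/1024
RBBRBBBRRRRR: Left { -1 -1/2 -3/8 -5/16 -9/32 }, Right { -287/1024 -143/512 -71/256 -35/128 -17/64 -1/4 0 } => simplest -575/2048
RBBRBBBRRRRRB: Left { -1 -1/2 -3/8 -5/16 -9/32 -575/2048 }, Right { -287/1024 -143/512 -71/256 -35/128 -17/64 -1/4 0 } => simplest -1149/4096
RBBRBBBRRRRRBR: Left { -1 -1/2 -3/8 -5/16 -9/32 -575/2048 }, Right { -1149/4096 -287/1024 -143/512 -71/256 -35/128 -17/64 -1/4 0 } => simplest -2299/8192
RBBRBBBRRRRRBRB: Left { -1 -1/2 -3/8 -5/16 -9/32 -575/2048 -2299/8192 }, Right { -1149/4096 -287/1024 -143/512 -71/256 -35/128 -17/64 -1/4 0 } => simplest -4597/16384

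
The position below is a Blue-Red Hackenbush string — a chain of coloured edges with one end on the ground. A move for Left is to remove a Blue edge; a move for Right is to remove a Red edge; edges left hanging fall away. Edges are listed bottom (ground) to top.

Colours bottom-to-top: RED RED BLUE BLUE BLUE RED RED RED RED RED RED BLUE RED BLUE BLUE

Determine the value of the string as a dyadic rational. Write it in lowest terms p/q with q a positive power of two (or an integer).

-10217/8192

Recurse on prefixes of the 15-edge string RED RED BLUE BLUE BLUE RED RED RED RED RED RED BLUE RED BLUE BLUE:
v_1 [R]  L=[·]  R=[0]  — -1
v_2 [RR]  L=[·]  R=[-1; 0]  — -2
v_3 [RRB]  L=[-2]  R=[-1; 0]  — -3/2
v_4 [RRBB]  L=[-2; -3/2]  R=[-1; 0]  — -5/4
v_5 [RRBBB]  L=[-2; -3/2; -5/4]  R=[-1; 0]  — -9/8
v_6 [RRBBBR]  L=[-2; -3/2; -5/4]  R=[-9/8; -1; 0]  — -19/16
v_7 [RRBBBRR]  L=[-2; -3/2; -5/4]  R=[-19/16; -9/8; -1; 0]  — -39/32
v_8 [RRBBBRRR]  L=[-2; -3/2; -5/4]  R=[-39/32; -19/16; -9/8; -1; 0]  — -79/64
v_9 [RRBBBRRRR]  L=[-2; -3/2; -5/4]  R=[-79/64; -39/32; -19/16; -9/8; -1; 0]  — -159/128
v_10 [RRBBBRRRRR]  L=[-2; -3/2; -5/4]  R=[-159/128; -79/64; -39/32; -19/16; -9/8; -1; 0]  — -319/256
v_11 [RRBBBRRRRRR]  L=[-2; -3/2; -5/4]  R=[-319/256; -159/128; -79/64; -39/32; -19/16; -9/8; -1; 0]  — -639/512
v_12 [RRBBBRRRRRRB]  L=[-2; -3/2; -5/4; -639/512]  R=[-319/256; -159/128; -79/64; -39/32; -19/16; -9/8; -1; 0]  — -1277/1024
v_13 [RRBBBRRRRRRBR]  L=[-2; -3/2; -5/4; -639/512]  R=[-1277/1024; -319/256; -159/128; -79/64; -39/32; -19/16; -9/8; -1; 0]  — -2555/2048
v_14 [RRBBBRRRRRRBRB]  L=[-2; -3/2; -5/4; -639/512; -2555/2048]  R=[-1277/1024; -319/256; -159/128; -79/64; -39/32; -19/16; -9/8; -1; 0]  — -5109/4096
v_15 [RRBBBRRRRRRBRBB]  L=[-2; -3/2; -5/4; -639/512; -2555/2048; -5109/4096]  R=[-1277/1024; -319/256; -159/128; -79/64; -39/32; -19/16; -9/8; -1; 0]  — -10217/8192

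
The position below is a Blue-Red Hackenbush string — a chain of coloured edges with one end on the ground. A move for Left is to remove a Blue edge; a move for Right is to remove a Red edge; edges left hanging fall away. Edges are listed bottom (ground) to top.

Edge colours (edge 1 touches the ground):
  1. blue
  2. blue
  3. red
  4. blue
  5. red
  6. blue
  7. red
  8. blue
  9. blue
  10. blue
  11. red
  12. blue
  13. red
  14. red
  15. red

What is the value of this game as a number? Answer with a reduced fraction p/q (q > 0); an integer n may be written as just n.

Prefix values for blue blue red blue red blue red blue blue blue red blue red red red via {L|R} + simplicity:
edge 1 of 15 (blue): { 0 | (no moves) } => 1
edge 2 of 15 (blue): { 0, 1 | (no moves) } => 2
edge 3 of 15 (red): { 0, 1 | 2 } => 3/2
edge 4 of 15 (blue): { 0, 1, 3/2 | 2 } => 7/4
edge 5 of 15 (red): { 0, 1, 3/2 | 7/4, 2 } => 13/8
edge 6 of 15 (blue): { 0, 1, 3/2, 13/8 | 7/4, 2 } => 27/16
edge 7 of 15 (red): { 0, 1, 3/2, 13/8 | 27/16, 7/4, 2 } => 53/32
edge 8 of 15 (blue): { 0, 1, 3/2, 13/8, 53/32 | 27/16, 7/4, 2 } => 107/64
edge 9 of 15 (blue): { 0, 1, 3/2, 13/8, 53/32, 107/64 | 27/16, 7/4, 2 } => 215/128
edge 10 of 15 (blue): { 0, 1, 3/2, 13/8, 53/32, 107/64, 215/128 | 27/16, 7/4, 2 } => 431/256
edge 11 of 15 (red): { 0, 1, 3/2, 13/8, 53/32, 107/64, 215/128 | 431/256, 27/16, 7/4, 2 } => 861/512
edge 12 of 15 (blue): { 0, 1, 3/2, 13/8, 53/32, 107/64, 215/128, 861/512 | 431/256, 27/16, 7/4, 2 } => 1723/1024
edge 13 of 15 (red): { 0, 1, 3/2, 13/8, 53/32, 107/64, 215/128, 861/512 | 1723/1024, 431/256, 27/16, 7/4, 2 } => 3445/2048
edge 14 of 15 (red): { 0, 1, 3/2, 13/8, 53/32, 107/64, 215/128, 861/512 | 3445/2048, 1723/1024, 431/256, 27/16, 7/4, 2 } => 6889/4096
edge 15 of 15 (red): { 0, 1, 3/2, 13/8, 53/32, 107/64, 215/128, 861/512 | 6889/4096, 3445/2048, 1723/1024, 431/256, 27/16, 7/4, 2 } => 13777/8192

13777/8192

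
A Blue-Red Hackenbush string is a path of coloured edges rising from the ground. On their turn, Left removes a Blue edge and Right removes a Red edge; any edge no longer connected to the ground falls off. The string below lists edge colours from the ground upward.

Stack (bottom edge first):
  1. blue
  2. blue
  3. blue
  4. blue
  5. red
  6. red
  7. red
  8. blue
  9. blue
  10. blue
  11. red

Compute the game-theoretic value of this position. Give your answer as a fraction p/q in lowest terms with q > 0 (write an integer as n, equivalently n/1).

Recurse on prefixes of the 11-edge string blue blue blue blue red red red blue blue blue red:
val_1 [b]  L=[0]  R=[(no moves)]  -> 1
val_2 [bb]  L=[0 1]  R=[(no moves)]  -> 2
val_3 [bbb]  L=[0 1 2]  R=[(no moves)]  -> 3
val_4 [bbbb]  L=[0 1 2 3]  R=[(no moves)]  -> 4
val_5 [bbbbr]  L=[0 1 2 3]  R=[4]  -> 7/2
val_6 [bbbbrr]  L=[0 1 2 3]  R=[7/2 4]  -> 13/4
val_7 [bbbbrrr]  L=[0 1 2 3]  R=[13/4 7/2 4]  -> 25/8
val_8 [bbbbrrrb]  L=[0 1 2 3 25/8]  R=[13/4 7/2 4]  -> 51/16
val_9 [bbbbrrrbb]  L=[0 1 2 3 25/8 51/16]  R=[13/4 7/2 4]  -> 103/32
val_10 [bbbbrrrbbb]  L=[0 1 2 3 25/8 51/16 103/32]  R=[13/4 7/2 4]  -> 207/64
val_11 [bbbbrrrbbbr]  L=[0 1 2 3 25/8 51/16 103/32]  R=[207/64 13/4 7/2 4]  -> 413/128

413/128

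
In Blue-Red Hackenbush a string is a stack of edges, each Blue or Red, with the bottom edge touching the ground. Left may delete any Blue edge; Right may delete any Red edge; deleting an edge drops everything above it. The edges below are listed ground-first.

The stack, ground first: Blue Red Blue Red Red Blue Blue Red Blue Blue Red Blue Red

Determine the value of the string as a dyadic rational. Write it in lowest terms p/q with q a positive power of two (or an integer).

2485/4096

Recurse on prefixes of the 13-edge string Blue Red Blue Red Red Blue Blue Red Blue Blue Red Blue Red:
step 1: add Blue to get B; options L={ 0 } R={ (no moves) } = 1
step 2: add Red to get BR; options L={ 0 } R={ 1 } = 1/2
step 3: add Blue to get BRB; options L={ 0; 1/2 } R={ 1 } = 3/4
step 4: add Red to get BRBR; options L={ 0; 1/2 } R={ 3/4; 1 } = 5/8
step 5: add Red to get BRBRR; options L={ 0; 1/2 } R={ 5/8; 3/4; 1 } = 9/16
step 6: add Blue to get BRBRRB; options L={ 0; 1/2; 9/16 } R={ 5/8; 3/4; 1 } = 19/32
step 7: add Blue to get BRBRRBB; options L={ 0; 1/2; 9/16; 19/32 } R={ 5/8; 3/4; 1 } = 39/64
step 8: add Red to get BRBRRBBR; options L={ 0; 1/2; 9/16; 19/32 } R={ 39/64; 5/8; 3/4; 1 } = 77/128
step 9: add Blue to get BRBRRBBRB; options L={ 0; 1/2; 9/16; 19/32; 77/128 } R={ 39/64; 5/8; 3/4; 1 } = 155/256
step 10: add Blue to get BRBRRBBRBB; options L={ 0; 1/2; 9/16; 19/32; 77/128; 155/256 } R={ 39/64; 5/8; 3/4; 1 } = 311/512
step 11: add Red to get BRBRRBBRBBR; options L={ 0; 1/2; 9/16; 19/32; 77/128; 155/256 } R={ 311/512; 39/64; 5/8; 3/4; 1 } = 621/1024
step 12: add Blue to get BRBRRBBRBBRB; options L={ 0; 1/2; 9/16; 19/32; 77/128; 155/256; 621/1024 } R={ 311/512; 39/64; 5/8; 3/4; 1 } = 1243/2048
step 13: add Red to get BRBRRBBRBBRBR; options L={ 0; 1/2; 9/16; 19/32; 77/128; 155/256; 621/1024 } R={ 1243/2048; 311/512; 39/64; 5/8; 3/4; 1 } = 2485/4096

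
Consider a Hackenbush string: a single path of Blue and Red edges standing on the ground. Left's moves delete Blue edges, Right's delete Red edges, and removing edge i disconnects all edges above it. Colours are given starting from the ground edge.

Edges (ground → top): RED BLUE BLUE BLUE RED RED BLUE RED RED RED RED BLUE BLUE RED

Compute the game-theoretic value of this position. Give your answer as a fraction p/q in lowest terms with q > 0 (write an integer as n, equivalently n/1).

-1779/8192

Prefix values for RED BLUE BLUE BLUE RED RED BLUE RED RED RED RED BLUE BLUE RED via {L|R} + simplicity:
1 of 14 · R · max L −∞ · min R 0 — -1
2 of 14 · RB · max L -1 · min R 0 — -1/2
3 of 14 · RBB · max L -1/2 · min R 0 — -1/4
4 of 14 · RBBB · max L -1/4 · min R 0 — -1/8
5 of 14 · RBBBR · max L -1/4 · min R -1/8 — -3/16
6 of 14 · RBBBRR · max L -1/4 · min R -3/16 — -7/32
7 of 14 · RBBBRRB · max L -7/32 · min R -3/16 — -13/64
8 of 14 · RBBBRRBR · max L -7/32 · min R -13/64 — -27/128
9 of 14 · RBBBRRBRR · max L -7/32 · min R -27/128 — -55/256
10 of 14 · RBBBRRBRRR · max L -7/32 · min R -55/256 — -111/512
11 of 14 · RBBBRRBRRRR · max L -7/32 · min R -111/512 — -223/1024
12 of 14 · RBBBRRBRRRRB · max L -223/1024 · min R -111/512 — -445/2048
13 of 14 · RBBBRRBRRRRBB · max L -445/2048 · min R -111/512 — -889/4096
14 of 14 · RBBBRRBRRRRBBR · max L -445/2048 · min R -889/4096 — -1779/8192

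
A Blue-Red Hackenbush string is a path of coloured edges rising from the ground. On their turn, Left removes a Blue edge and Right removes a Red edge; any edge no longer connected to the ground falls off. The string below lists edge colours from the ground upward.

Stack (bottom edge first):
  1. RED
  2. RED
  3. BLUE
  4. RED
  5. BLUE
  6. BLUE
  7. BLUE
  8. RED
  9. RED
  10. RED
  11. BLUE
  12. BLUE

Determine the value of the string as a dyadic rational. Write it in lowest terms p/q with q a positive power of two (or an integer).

-1593/1024

Build val(s[:k]) for k = 1..12, string s = RED RED BLUE RED BLUE BLUE BLUE RED RED RED BLUE BLUE.
val(R) = { — | 0 } ⇒ -1
val(RR) = { — | -1 0 } ⇒ -2
val(RRB) = { -2 | -1 0 } ⇒ -3/2
val(RRBR) = { -2 | -3/2 -1 0 } ⇒ -7/4
val(RRBRB) = { -2 -7/4 | -3/2 -1 0 } ⇒ -13/8
val(RRBRBB) = { -2 -7/4 -13/8 | -3/2 -1 0 } ⇒ -25/16
val(RRBRBBB) = { -2 -7/4 -13/8 -25/16 | -3/2 -1 0 } ⇒ -49/32
val(RRBRBBBR) = { -2 -7/4 -13/8 -25/16 | -49/32 -3/2 -1 0 } ⇒ -99/64
val(RRBRBBBRR) = { -2 -7/4 -13/8 -25/16 | -99/64 -49/32 -3/2 -1 0 } ⇒ -199/128
val(RRBRBBBRRR) = { -2 -7/4 -13/8 -25/16 | -199/128 -99/64 -49/32 -3/2 -1 0 } ⇒ -399/256
val(RRBRBBBRRRB) = { -2 -7/4 -13/8 -25/16 -399/256 | -199/128 -99/64 -49/32 -3/2 -1 0 } ⇒ -797/512
val(RRBRBBBRRRBB) = { -2 -7/4 -13/8 -25/16 -399/256 -797/512 | -199/128 -99/64 -49/32 -3/2 -1 0 } ⇒ -1593/1024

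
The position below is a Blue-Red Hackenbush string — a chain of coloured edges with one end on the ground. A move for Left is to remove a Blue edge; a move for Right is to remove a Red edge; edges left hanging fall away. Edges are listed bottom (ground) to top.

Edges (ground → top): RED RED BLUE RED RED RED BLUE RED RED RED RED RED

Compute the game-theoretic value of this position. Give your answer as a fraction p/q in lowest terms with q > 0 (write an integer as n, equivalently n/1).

Prefix values for RED RED BLUE RED RED RED BLUE RED RED RED RED RED via {L|R} + simplicity:
1 of 12 · R · max L −∞ · min R 0 => -1
2 of 12 · RR · max L −∞ · min R -1 => -2
3 of 12 · RRB · max L -2 · min R -1 => -3/2
4 of 12 · RRBR · max L -2 · min R -3/2 => -7/4
5 of 12 · RRBRR · max L -2 · min R -7/4 => -15/8
6 of 12 · RRBRRR · max L -2 · min R -15/8 => -31/16
7 of 12 · RRBRRRB · max L -31/16 · min R -15/8 => -61/32
8 of 12 · RRBRRRBR · max L -31/16 · min R -61/32 => -123/64
9 of 12 · RRBRRRBRR · max L -31/16 · min R -123/64 => -247/128
10 of 12 · RRBRRRBRRR · max L -31/16 · min R -247/128 => -495/256
11 of 12 · RRBRRRBRRRR · max L -31/16 · min R -495/256 => -991/512
12 of 12 · RRBRRRBRRRRR · max L -31/16 · min R -991/512 => -1983/1024

-1983/1024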